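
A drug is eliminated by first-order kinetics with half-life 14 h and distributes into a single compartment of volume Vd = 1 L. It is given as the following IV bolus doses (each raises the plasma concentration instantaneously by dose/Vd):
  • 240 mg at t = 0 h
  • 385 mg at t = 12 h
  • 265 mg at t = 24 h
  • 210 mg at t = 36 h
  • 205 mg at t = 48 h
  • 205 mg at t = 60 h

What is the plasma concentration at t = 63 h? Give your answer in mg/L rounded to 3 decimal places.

409.275 mg/L

k = ln 2 / 14 = 0.04951 per h
Dose 1 (240 mg at t=0 h): 240·exp(−0.04951·63) = 10.607 mg/L
Dose 2 (385 mg at t=12 h): 385·exp(−0.04951·51) = 30.821 mg/L
Dose 3 (265 mg at t=24 h): 265·exp(−0.04951·39) = 38.429 mg/L
Dose 4 (210 mg at t=36 h): 210·exp(−0.04951·27) = 55.165 mg/L
Dose 5 (205 mg at t=48 h): 205·exp(−0.04951·15) = 97.549 mg/L
Dose 6 (205 mg at t=60 h): 205·exp(−0.04951·3) = 176.704 mg/L
C(63) = 10.607 + 30.821 + 38.429 + 55.165 + 97.549 + 176.704 = 409.275 mg/L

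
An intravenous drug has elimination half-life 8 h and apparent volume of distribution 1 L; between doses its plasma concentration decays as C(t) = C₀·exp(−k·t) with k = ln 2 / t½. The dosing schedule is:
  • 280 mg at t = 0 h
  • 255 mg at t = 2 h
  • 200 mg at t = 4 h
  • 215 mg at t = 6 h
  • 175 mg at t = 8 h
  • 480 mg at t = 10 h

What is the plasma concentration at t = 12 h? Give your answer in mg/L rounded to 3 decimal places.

961.423 mg/L

k = ln 2 / 8 = 0.08664 per h
Dose 1 (280 mg at t=0 h): 280·exp(−0.08664·12) = 98.995 mg/L
Dose 2 (255 mg at t=2 h): 255·exp(−0.08664·10) = 107.214 mg/L
Dose 3 (200 mg at t=4 h): 200·exp(−0.08664·8) = 100.000 mg/L
Dose 4 (215 mg at t=6 h): 215·exp(−0.08664·6) = 127.840 mg/L
Dose 5 (175 mg at t=8 h): 175·exp(−0.08664·4) = 123.744 mg/L
Dose 6 (480 mg at t=10 h): 480·exp(−0.08664·2) = 403.630 mg/L
C(12) = 98.995 + 107.214 + 100.000 + 127.840 + 123.744 + 403.630 = 961.423 mg/L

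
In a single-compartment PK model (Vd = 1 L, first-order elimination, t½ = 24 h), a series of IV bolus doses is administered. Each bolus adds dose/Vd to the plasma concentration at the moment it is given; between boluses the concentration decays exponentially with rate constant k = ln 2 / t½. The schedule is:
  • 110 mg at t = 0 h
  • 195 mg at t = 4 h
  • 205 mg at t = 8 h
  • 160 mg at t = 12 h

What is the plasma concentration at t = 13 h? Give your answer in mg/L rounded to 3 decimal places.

k = ln 2 / 24 = 0.02888 per h
Dose 1 (110 mg at t=0 h): 110·exp(−0.02888·13) = 75.567 mg/L
Dose 2 (195 mg at t=4 h): 195·exp(−0.02888·9) = 150.366 mg/L
Dose 3 (205 mg at t=8 h): 205·exp(−0.02888·5) = 177.435 mg/L
Dose 4 (160 mg at t=12 h): 160·exp(−0.02888·1) = 155.445 mg/L
C(13) = 75.567 + 150.366 + 177.435 + 155.445 = 558.813 mg/L

558.813 mg/L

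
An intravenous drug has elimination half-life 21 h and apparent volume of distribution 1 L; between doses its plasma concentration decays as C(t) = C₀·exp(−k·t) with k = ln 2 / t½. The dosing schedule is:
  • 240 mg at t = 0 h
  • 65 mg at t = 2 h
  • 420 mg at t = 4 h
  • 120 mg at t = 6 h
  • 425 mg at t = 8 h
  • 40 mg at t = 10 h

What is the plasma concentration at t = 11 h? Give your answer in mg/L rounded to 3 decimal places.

k = ln 2 / 21 = 0.03301 per h
Dose 1 (240 mg at t=0 h): 240·exp(−0.03301·11) = 166.928 mg/L
Dose 2 (65 mg at t=2 h): 65·exp(−0.03301·9) = 48.295 mg/L
Dose 3 (420 mg at t=4 h): 420·exp(−0.03301·7) = 333.354 mg/L
Dose 4 (120 mg at t=6 h): 120·exp(−0.03301·5) = 101.744 mg/L
Dose 5 (425 mg at t=8 h): 425·exp(−0.03301·3) = 384.933 mg/L
Dose 6 (40 mg at t=10 h): 40·exp(−0.03301·1) = 38.701 mg/L
C(11) = 166.928 + 48.295 + 333.354 + 101.744 + 384.933 + 38.701 = 1073.954 mg/L

1073.954 mg/L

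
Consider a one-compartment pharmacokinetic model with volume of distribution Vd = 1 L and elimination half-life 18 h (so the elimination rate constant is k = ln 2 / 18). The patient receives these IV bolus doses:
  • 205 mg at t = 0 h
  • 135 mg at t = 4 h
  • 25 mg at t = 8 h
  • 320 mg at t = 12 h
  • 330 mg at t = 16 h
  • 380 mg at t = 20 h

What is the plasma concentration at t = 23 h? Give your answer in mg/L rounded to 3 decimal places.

k = ln 2 / 18 = 0.03851 per h
Dose 1 (205 mg at t=0 h): 205·exp(−0.03851·23) = 84.548 mg/L
Dose 2 (135 mg at t=4 h): 135·exp(−0.03851·19) = 64.950 mg/L
Dose 3 (25 mg at t=8 h): 25·exp(−0.03851·15) = 14.031 mg/L
Dose 4 (320 mg at t=12 h): 320·exp(−0.03851·11) = 209.502 mg/L
Dose 5 (330 mg at t=16 h): 330·exp(−0.03851·7) = 252.027 mg/L
Dose 6 (380 mg at t=20 h): 380·exp(−0.03851·3) = 338.542 mg/L
C(23) = 84.548 + 64.950 + 14.031 + 209.502 + 252.027 + 338.542 = 963.599 mg/L

963.599 mg/L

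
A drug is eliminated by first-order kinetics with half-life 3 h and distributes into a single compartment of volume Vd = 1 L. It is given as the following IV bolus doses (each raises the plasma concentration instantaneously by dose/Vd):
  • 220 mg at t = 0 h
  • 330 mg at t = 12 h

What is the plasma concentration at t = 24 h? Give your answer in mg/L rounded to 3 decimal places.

k = ln 2 / 3 = 0.23105 per h
Dose 1 (220 mg at t=0 h): 220·exp(−0.23105·24) = 0.859 mg/L
Dose 2 (330 mg at t=12 h): 330·exp(−0.23105·12) = 20.625 mg/L
C(24) = 0.859 + 20.625 = 21.484 mg/L

21.484 mg/L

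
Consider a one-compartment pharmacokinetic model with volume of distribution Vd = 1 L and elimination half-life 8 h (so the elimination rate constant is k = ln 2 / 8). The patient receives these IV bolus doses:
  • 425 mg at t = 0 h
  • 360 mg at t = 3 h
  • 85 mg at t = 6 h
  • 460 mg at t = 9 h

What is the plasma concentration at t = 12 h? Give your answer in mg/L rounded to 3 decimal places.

720.571 mg/L

k = ln 2 / 8 = 0.08664 per h
Dose 1 (425 mg at t=0 h): 425·exp(−0.08664·12) = 150.260 mg/L
Dose 2 (360 mg at t=3 h): 360·exp(−0.08664·9) = 165.061 mg/L
Dose 3 (85 mg at t=6 h): 85·exp(−0.08664·6) = 50.541 mg/L
Dose 4 (460 mg at t=9 h): 460·exp(−0.08664·3) = 354.708 mg/L
C(12) = 150.260 + 165.061 + 50.541 + 354.708 = 720.571 mg/L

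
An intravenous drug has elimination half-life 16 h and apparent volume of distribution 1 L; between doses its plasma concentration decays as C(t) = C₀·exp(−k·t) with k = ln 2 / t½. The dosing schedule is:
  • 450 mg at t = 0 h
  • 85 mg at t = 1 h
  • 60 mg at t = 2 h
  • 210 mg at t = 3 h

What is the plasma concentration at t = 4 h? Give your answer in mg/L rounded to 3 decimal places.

709.161 mg/L

k = ln 2 / 16 = 0.04332 per h
Dose 1 (450 mg at t=0 h): 450·exp(−0.04332·4) = 378.403 mg/L
Dose 2 (85 mg at t=1 h): 85·exp(−0.04332·3) = 74.641 mg/L
Dose 3 (60 mg at t=2 h): 60·exp(−0.04332·2) = 55.020 mg/L
Dose 4 (210 mg at t=3 h): 210·exp(−0.04332·1) = 201.097 mg/L
C(4) = 378.403 + 74.641 + 55.020 + 201.097 = 709.161 mg/L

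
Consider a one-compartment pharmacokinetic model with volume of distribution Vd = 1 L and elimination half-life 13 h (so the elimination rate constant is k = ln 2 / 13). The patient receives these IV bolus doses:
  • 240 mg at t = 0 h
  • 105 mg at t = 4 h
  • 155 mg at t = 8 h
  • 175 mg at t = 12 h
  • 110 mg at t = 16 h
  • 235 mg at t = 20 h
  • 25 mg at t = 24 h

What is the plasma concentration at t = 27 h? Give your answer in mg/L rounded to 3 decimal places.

k = ln 2 / 13 = 0.05332 per h
Dose 1 (240 mg at t=0 h): 240·exp(−0.05332·27) = 56.885 mg/L
Dose 2 (105 mg at t=4 h): 105·exp(−0.05332·23) = 30.803 mg/L
Dose 3 (155 mg at t=8 h): 155·exp(−0.05332·19) = 56.281 mg/L
Dose 4 (175 mg at t=12 h): 175·exp(−0.05332·15) = 78.649 mg/L
Dose 5 (110 mg at t=16 h): 110·exp(−0.05332·11) = 61.189 mg/L
Dose 6 (235 mg at t=20 h): 235·exp(−0.05332·7) = 161.799 mg/L
Dose 7 (25 mg at t=24 h): 25·exp(−0.05332·3) = 21.305 mg/L
C(27) = 56.885 + 30.803 + 56.281 + 78.649 + 61.189 + 161.799 + 21.305 = 466.911 mg/L

466.911 mg/L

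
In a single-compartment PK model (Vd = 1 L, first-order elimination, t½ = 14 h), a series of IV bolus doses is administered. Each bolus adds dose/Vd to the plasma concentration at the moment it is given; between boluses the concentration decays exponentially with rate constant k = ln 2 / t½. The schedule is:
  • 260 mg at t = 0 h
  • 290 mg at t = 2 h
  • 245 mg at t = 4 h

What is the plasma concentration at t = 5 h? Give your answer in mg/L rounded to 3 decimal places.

k = ln 2 / 14 = 0.04951 per h
Dose 1 (260 mg at t=0 h): 260·exp(−0.04951·5) = 202.984 mg/L
Dose 2 (290 mg at t=2 h): 290·exp(−0.04951·3) = 249.972 mg/L
Dose 3 (245 mg at t=4 h): 245·exp(−0.04951·1) = 233.165 mg/L
C(5) = 202.984 + 249.972 + 233.165 = 686.122 mg/L

686.122 mg/L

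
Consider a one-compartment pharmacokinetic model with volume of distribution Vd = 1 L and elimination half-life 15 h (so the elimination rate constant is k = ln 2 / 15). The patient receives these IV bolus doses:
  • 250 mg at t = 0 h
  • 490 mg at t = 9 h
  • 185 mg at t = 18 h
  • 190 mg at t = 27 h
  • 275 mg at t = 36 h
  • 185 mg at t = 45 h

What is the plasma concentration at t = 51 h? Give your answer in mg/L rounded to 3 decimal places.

474.684 mg/L

k = ln 2 / 15 = 0.04621 per h
Dose 1 (250 mg at t=0 h): 250·exp(−0.04621·51) = 23.683 mg/L
Dose 2 (490 mg at t=9 h): 490·exp(−0.04621·42) = 70.358 mg/L
Dose 3 (185 mg at t=18 h): 185·exp(−0.04621·33) = 40.263 mg/L
Dose 4 (190 mg at t=27 h): 190·exp(−0.04621·24) = 62.677 mg/L
Dose 5 (275 mg at t=36 h): 275·exp(−0.04621·15) = 137.500 mg/L
Dose 6 (185 mg at t=45 h): 185·exp(−0.04621·6) = 140.204 mg/L
C(51) = 23.683 + 70.358 + 40.263 + 62.677 + 137.500 + 140.204 = 474.684 mg/L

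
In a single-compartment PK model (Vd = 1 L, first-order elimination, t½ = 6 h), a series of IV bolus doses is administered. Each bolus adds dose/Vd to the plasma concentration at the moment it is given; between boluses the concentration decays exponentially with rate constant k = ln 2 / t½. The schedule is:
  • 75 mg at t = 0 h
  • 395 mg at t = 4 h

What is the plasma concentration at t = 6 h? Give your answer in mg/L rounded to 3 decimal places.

351.012 mg/L

k = ln 2 / 6 = 0.11552 per h
Dose 1 (75 mg at t=0 h): 75·exp(−0.11552·6) = 37.500 mg/L
Dose 2 (395 mg at t=4 h): 395·exp(−0.11552·2) = 313.512 mg/L
C(6) = 37.500 + 313.512 = 351.012 mg/L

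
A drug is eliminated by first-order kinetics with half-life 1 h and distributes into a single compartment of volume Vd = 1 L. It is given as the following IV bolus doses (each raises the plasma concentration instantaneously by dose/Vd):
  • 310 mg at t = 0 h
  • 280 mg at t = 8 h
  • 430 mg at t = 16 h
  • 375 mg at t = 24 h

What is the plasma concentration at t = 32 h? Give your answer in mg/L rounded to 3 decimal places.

k = ln 2 / 1 = 0.69315 per h
Dose 1 (310 mg at t=0 h): 310·exp(−0.69315·32) = 0.000 mg/L
Dose 2 (280 mg at t=8 h): 280·exp(−0.69315·24) = 0.000 mg/L
Dose 3 (430 mg at t=16 h): 430·exp(−0.69315·16) = 0.007 mg/L
Dose 4 (375 mg at t=24 h): 375·exp(−0.69315·8) = 1.465 mg/L
C(32) = 0.000 + 0.000 + 0.007 + 1.465 = 1.471 mg/L

1.471 mg/L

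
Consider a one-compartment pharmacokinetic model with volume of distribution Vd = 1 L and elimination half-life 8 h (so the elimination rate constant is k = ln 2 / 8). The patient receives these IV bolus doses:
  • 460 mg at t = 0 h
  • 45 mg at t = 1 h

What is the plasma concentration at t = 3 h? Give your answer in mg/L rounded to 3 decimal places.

k = ln 2 / 8 = 0.08664 per h
Dose 1 (460 mg at t=0 h): 460·exp(−0.08664·3) = 354.708 mg/L
Dose 2 (45 mg at t=1 h): 45·exp(−0.08664·2) = 37.840 mg/L
C(3) = 354.708 + 37.840 = 392.549 mg/L

392.549 mg/L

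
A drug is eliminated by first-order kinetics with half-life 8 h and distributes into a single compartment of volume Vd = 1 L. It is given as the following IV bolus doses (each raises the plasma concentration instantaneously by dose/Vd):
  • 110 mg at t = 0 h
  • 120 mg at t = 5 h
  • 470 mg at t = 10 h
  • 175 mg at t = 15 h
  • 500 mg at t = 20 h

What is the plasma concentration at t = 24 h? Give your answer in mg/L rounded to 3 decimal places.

k = ln 2 / 8 = 0.08664 per h
Dose 1 (110 mg at t=0 h): 110·exp(−0.08664·24) = 13.750 mg/L
Dose 2 (120 mg at t=5 h): 120·exp(−0.08664·19) = 23.133 mg/L
Dose 3 (470 mg at t=10 h): 470·exp(−0.08664·14) = 139.732 mg/L
Dose 4 (175 mg at t=15 h): 175·exp(−0.08664·9) = 80.238 mg/L
Dose 5 (500 mg at t=20 h): 500·exp(−0.08664·4) = 353.553 mg/L
C(24) = 13.750 + 23.133 + 139.732 + 80.238 + 353.553 = 610.406 mg/L

610.406 mg/L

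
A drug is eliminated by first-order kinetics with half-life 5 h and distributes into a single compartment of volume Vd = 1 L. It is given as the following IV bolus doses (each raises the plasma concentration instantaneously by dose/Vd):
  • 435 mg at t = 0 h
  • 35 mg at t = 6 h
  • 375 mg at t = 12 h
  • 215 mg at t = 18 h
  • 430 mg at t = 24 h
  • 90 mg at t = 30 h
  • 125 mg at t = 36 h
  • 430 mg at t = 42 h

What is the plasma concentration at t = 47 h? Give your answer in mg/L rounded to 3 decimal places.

276.013 mg/L

k = ln 2 / 5 = 0.13863 per h
Dose 1 (435 mg at t=0 h): 435·exp(−0.13863·47) = 0.644 mg/L
Dose 2 (35 mg at t=6 h): 35·exp(−0.13863·41) = 0.119 mg/L
Dose 3 (375 mg at t=12 h): 375·exp(−0.13863·35) = 2.930 mg/L
Dose 4 (215 mg at t=18 h): 215·exp(−0.13863·29) = 3.859 mg/L
Dose 5 (430 mg at t=24 h): 430·exp(−0.13863·23) = 17.731 mg/L
Dose 6 (90 mg at t=30 h): 90·exp(−0.13863·17) = 8.526 mg/L
Dose 7 (125 mg at t=36 h): 125·exp(−0.13863·11) = 27.205 mg/L
Dose 8 (430 mg at t=42 h): 430·exp(−0.13863·5) = 215.000 mg/L
C(47) = 0.644 + 0.119 + 2.930 + 3.859 + 17.731 + 8.526 + 27.205 + 215.000 = 276.013 mg/L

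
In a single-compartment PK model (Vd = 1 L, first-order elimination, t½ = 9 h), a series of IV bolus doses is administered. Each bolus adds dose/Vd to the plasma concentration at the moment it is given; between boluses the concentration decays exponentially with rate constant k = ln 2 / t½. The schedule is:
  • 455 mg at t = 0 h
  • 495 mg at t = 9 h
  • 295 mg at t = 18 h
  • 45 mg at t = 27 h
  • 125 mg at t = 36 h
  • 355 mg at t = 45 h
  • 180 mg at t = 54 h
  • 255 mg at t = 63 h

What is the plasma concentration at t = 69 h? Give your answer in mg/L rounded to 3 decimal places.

297.779 mg/L

k = ln 2 / 9 = 0.07702 per h
Dose 1 (455 mg at t=0 h): 455·exp(−0.07702·69) = 2.239 mg/L
Dose 2 (495 mg at t=9 h): 495·exp(−0.07702·60) = 4.872 mg/L
Dose 3 (295 mg at t=18 h): 295·exp(−0.07702·51) = 5.807 mg/L
Dose 4 (45 mg at t=27 h): 45·exp(−0.07702·42) = 1.772 mg/L
Dose 5 (125 mg at t=36 h): 125·exp(−0.07702·33) = 9.843 mg/L
Dose 6 (355 mg at t=45 h): 355·exp(−0.07702·24) = 55.909 mg/L
Dose 7 (180 mg at t=54 h): 180·exp(−0.07702·15) = 56.696 mg/L
Dose 8 (255 mg at t=63 h): 255·exp(−0.07702·6) = 160.640 mg/L
C(69) = 2.239 + 4.872 + 5.807 + 1.772 + 9.843 + 55.909 + 56.696 + 160.640 = 297.779 mg/L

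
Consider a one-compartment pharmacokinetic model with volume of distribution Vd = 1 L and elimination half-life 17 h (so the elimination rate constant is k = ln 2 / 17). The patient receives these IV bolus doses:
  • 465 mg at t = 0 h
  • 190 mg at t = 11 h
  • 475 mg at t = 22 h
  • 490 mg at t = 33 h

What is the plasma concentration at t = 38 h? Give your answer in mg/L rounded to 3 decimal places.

808.959 mg/L

k = ln 2 / 17 = 0.04077 per h
Dose 1 (465 mg at t=0 h): 465·exp(−0.04077·38) = 98.756 mg/L
Dose 2 (190 mg at t=11 h): 190·exp(−0.04077·27) = 63.190 mg/L
Dose 3 (475 mg at t=22 h): 475·exp(−0.04077·16) = 247.384 mg/L
Dose 4 (490 mg at t=33 h): 490·exp(−0.04077·5) = 399.630 mg/L
C(38) = 98.756 + 63.190 + 247.384 + 399.630 = 808.959 mg/L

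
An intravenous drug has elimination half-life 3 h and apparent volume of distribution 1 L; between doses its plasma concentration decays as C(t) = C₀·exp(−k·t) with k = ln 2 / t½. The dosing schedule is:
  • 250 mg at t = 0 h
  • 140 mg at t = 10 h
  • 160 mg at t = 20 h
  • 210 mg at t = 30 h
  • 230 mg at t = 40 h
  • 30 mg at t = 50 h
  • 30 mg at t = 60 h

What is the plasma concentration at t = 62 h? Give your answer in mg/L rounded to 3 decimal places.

22.340 mg/L

k = ln 2 / 3 = 0.23105 per h
Dose 1 (250 mg at t=0 h): 250·exp(−0.23105·62) = 0.000 mg/L
Dose 2 (140 mg at t=10 h): 140·exp(−0.23105·52) = 0.001 mg/L
Dose 3 (160 mg at t=20 h): 160·exp(−0.23105·42) = 0.010 mg/L
Dose 4 (210 mg at t=30 h): 210·exp(−0.23105·32) = 0.129 mg/L
Dose 5 (230 mg at t=40 h): 230·exp(−0.23105·22) = 1.426 mg/L
Dose 6 (30 mg at t=50 h): 30·exp(−0.23105·12) = 1.875 mg/L
Dose 7 (30 mg at t=60 h): 30·exp(−0.23105·2) = 18.899 mg/L
C(62) = 0.000 + 0.001 + 0.010 + 0.129 + 1.426 + 1.875 + 18.899 = 22.340 mg/L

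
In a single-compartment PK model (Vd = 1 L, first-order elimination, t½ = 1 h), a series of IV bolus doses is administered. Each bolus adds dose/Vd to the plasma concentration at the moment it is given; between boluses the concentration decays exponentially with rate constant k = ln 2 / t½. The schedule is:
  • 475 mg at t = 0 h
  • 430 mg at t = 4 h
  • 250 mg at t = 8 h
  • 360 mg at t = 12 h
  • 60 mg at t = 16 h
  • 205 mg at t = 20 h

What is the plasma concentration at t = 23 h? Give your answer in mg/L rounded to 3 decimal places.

k = ln 2 / 1 = 0.69315 per h
Dose 1 (475 mg at t=0 h): 475·exp(−0.69315·23) = 0.000 mg/L
Dose 2 (430 mg at t=4 h): 430·exp(−0.69315·19) = 0.001 mg/L
Dose 3 (250 mg at t=8 h): 250·exp(−0.69315·15) = 0.008 mg/L
Dose 4 (360 mg at t=12 h): 360·exp(−0.69315·11) = 0.176 mg/L
Dose 5 (60 mg at t=16 h): 60·exp(−0.69315·7) = 0.469 mg/L
Dose 6 (205 mg at t=20 h): 205·exp(−0.69315·3) = 25.625 mg/L
C(23) = 0.000 + 0.001 + 0.008 + 0.176 + 0.469 + 25.625 = 26.278 mg/L

26.278 mg/L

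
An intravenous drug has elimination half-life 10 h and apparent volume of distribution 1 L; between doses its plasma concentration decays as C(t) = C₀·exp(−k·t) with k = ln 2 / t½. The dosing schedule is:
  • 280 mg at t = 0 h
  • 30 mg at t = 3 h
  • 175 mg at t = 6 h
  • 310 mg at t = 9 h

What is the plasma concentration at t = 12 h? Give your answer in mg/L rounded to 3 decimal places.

505.209 mg/L

k = ln 2 / 10 = 0.06931 per h
Dose 1 (280 mg at t=0 h): 280·exp(−0.06931·12) = 121.877 mg/L
Dose 2 (30 mg at t=3 h): 30·exp(−0.06931·9) = 16.077 mg/L
Dose 3 (175 mg at t=6 h): 175·exp(−0.06931·6) = 115.457 mg/L
Dose 4 (310 mg at t=9 h): 310·exp(−0.06931·3) = 251.798 mg/L
C(12) = 121.877 + 16.077 + 115.457 + 251.798 = 505.209 mg/L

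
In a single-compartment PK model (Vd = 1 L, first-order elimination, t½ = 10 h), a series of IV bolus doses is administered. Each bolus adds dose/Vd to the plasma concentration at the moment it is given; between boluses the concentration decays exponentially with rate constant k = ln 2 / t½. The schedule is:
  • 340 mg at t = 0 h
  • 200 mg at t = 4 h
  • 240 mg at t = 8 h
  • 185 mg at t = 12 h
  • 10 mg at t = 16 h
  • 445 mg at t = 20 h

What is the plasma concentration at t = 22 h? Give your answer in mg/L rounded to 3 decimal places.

k = ln 2 / 10 = 0.06931 per h
Dose 1 (340 mg at t=0 h): 340·exp(−0.06931·22) = 73.997 mg/L
Dose 2 (200 mg at t=4 h): 200·exp(−0.06931·18) = 57.435 mg/L
Dose 3 (240 mg at t=8 h): 240·exp(−0.06931·14) = 90.943 mg/L
Dose 4 (185 mg at t=12 h): 185·exp(−0.06931·10) = 92.500 mg/L
Dose 5 (10 mg at t=16 h): 10·exp(−0.06931·6) = 6.598 mg/L
Dose 6 (445 mg at t=20 h): 445·exp(−0.06931·2) = 387.395 mg/L
C(22) = 73.997 + 57.435 + 90.943 + 92.500 + 6.598 + 387.395 = 708.867 mg/L

708.867 mg/L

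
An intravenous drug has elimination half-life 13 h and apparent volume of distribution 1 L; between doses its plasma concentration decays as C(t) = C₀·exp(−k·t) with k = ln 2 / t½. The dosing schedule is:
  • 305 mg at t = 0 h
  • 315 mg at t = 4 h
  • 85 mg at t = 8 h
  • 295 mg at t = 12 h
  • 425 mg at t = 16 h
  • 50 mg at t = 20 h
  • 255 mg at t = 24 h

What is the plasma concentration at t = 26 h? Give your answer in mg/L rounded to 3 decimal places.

k = ln 2 / 13 = 0.05332 per h
Dose 1 (305 mg at t=0 h): 305·exp(−0.05332·26) = 76.250 mg/L
Dose 2 (315 mg at t=4 h): 315·exp(−0.05332·22) = 97.471 mg/L
Dose 3 (85 mg at t=8 h): 85·exp(−0.05332·18) = 32.554 mg/L
Dose 4 (295 mg at t=12 h): 295·exp(−0.05332·14) = 139.841 mg/L
Dose 5 (425 mg at t=16 h): 425·exp(−0.05332·10) = 249.360 mg/L
Dose 6 (50 mg at t=20 h): 50·exp(−0.05332·6) = 36.311 mg/L
Dose 7 (255 mg at t=24 h): 255·exp(−0.05332·2) = 229.207 mg/L
C(26) = 76.250 + 97.471 + 32.554 + 139.841 + 249.360 + 36.311 + 229.207 = 860.995 mg/L

860.995 mg/L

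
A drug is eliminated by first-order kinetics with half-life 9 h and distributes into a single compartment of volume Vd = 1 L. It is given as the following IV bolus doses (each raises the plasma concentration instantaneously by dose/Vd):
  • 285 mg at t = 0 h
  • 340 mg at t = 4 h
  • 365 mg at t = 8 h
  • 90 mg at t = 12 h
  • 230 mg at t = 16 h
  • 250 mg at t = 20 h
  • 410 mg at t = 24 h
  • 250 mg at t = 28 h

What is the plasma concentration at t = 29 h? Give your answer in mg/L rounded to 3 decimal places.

k = ln 2 / 9 = 0.07702 per h
Dose 1 (285 mg at t=0 h): 285·exp(−0.07702·29) = 30.539 mg/L
Dose 2 (340 mg at t=4 h): 340·exp(−0.07702·25) = 49.577 mg/L
Dose 3 (365 mg at t=8 h): 365·exp(−0.07702·21) = 72.425 mg/L
Dose 4 (90 mg at t=12 h): 90·exp(−0.07702·17) = 24.301 mg/L
Dose 5 (230 mg at t=16 h): 230·exp(−0.07702·13) = 84.510 mg/L
Dose 6 (250 mg at t=20 h): 250·exp(−0.07702·9) = 125.000 mg/L
Dose 7 (410 mg at t=24 h): 410·exp(−0.07702·5) = 278.962 mg/L
Dose 8 (250 mg at t=28 h): 250·exp(−0.07702·1) = 231.469 mg/L
C(29) = 30.539 + 49.577 + 72.425 + 24.301 + 84.510 + 125.000 + 278.962 + 231.469 = 896.784 mg/L

896.784 mg/L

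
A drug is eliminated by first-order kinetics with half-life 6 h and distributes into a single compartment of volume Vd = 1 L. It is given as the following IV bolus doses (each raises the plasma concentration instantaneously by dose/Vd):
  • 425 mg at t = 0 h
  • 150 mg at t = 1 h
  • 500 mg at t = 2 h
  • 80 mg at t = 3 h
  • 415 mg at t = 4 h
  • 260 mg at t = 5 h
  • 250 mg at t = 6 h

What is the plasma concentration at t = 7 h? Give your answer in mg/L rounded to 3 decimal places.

k = ln 2 / 6 = 0.11552 per h
Dose 1 (425 mg at t=0 h): 425·exp(−0.11552·7) = 189.316 mg/L
Dose 2 (150 mg at t=1 h): 150·exp(−0.11552·6) = 75.000 mg/L
Dose 3 (500 mg at t=2 h): 500·exp(−0.11552·5) = 280.616 mg/L
Dose 4 (80 mg at t=3 h): 80·exp(−0.11552·4) = 50.397 mg/L
Dose 5 (415 mg at t=4 h): 415·exp(−0.11552·3) = 293.449 mg/L
Dose 6 (260 mg at t=5 h): 260·exp(−0.11552·2) = 206.362 mg/L
Dose 7 (250 mg at t=6 h): 250·exp(−0.11552·1) = 222.725 mg/L
C(7) = 189.316 + 75.000 + 280.616 + 50.397 + 293.449 + 206.362 + 222.725 = 1317.864 mg/L

1317.864 mg/L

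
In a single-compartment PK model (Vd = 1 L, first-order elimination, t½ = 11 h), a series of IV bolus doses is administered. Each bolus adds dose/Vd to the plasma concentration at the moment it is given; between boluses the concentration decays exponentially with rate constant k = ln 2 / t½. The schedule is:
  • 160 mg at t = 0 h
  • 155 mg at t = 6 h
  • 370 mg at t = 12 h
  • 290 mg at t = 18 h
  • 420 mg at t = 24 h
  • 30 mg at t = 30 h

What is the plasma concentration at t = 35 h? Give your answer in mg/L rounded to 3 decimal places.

460.655 mg/L

k = ln 2 / 11 = 0.06301 per h
Dose 1 (160 mg at t=0 h): 160·exp(−0.06301·35) = 17.632 mg/L
Dose 2 (155 mg at t=6 h): 155·exp(−0.06301·29) = 24.929 mg/L
Dose 3 (370 mg at t=12 h): 370·exp(−0.06301·23) = 86.851 mg/L
Dose 4 (290 mg at t=18 h): 290·exp(−0.06301·17) = 99.350 mg/L
Dose 5 (420 mg at t=24 h): 420·exp(−0.06301·11) = 210.000 mg/L
Dose 6 (30 mg at t=30 h): 30·exp(−0.06301·5) = 21.892 mg/L
C(35) = 17.632 + 24.929 + 86.851 + 99.350 + 210.000 + 21.892 = 460.655 mg/L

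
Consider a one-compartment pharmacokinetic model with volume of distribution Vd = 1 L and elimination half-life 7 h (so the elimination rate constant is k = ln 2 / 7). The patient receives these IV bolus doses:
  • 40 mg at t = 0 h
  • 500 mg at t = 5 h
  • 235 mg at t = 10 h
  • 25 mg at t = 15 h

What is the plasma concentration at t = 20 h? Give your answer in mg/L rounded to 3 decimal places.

221.276 mg/L

k = ln 2 / 7 = 0.09902 per h
Dose 1 (40 mg at t=0 h): 40·exp(−0.09902·20) = 5.520 mg/L
Dose 2 (500 mg at t=5 h): 500·exp(−0.09902·15) = 113.215 mg/L
Dose 3 (235 mg at t=10 h): 235·exp(−0.09902·10) = 87.302 mg/L
Dose 4 (25 mg at t=15 h): 25·exp(−0.09902·5) = 15.238 mg/L
C(20) = 5.520 + 113.215 + 87.302 + 15.238 = 221.276 mg/L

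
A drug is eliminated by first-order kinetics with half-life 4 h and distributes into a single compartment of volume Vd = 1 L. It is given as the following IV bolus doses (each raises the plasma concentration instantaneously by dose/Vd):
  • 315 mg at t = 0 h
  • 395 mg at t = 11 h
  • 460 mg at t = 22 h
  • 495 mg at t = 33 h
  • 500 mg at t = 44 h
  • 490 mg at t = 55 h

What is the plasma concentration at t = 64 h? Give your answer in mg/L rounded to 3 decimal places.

k = ln 2 / 4 = 0.17329 per h
Dose 1 (315 mg at t=0 h): 315·exp(−0.17329·64) = 0.005 mg/L
Dose 2 (395 mg at t=11 h): 395·exp(−0.17329·53) = 0.041 mg/L
Dose 3 (460 mg at t=22 h): 460·exp(−0.17329·42) = 0.318 mg/L
Dose 4 (495 mg at t=33 h): 495·exp(−0.17329·31) = 2.299 mg/L
Dose 5 (500 mg at t=44 h): 500·exp(−0.17329·20) = 15.625 mg/L
Dose 6 (490 mg at t=55 h): 490·exp(−0.17329·9) = 103.010 mg/L
C(64) = 0.005 + 0.041 + 0.318 + 2.299 + 15.625 + 103.010 = 121.297 mg/L

121.297 mg/L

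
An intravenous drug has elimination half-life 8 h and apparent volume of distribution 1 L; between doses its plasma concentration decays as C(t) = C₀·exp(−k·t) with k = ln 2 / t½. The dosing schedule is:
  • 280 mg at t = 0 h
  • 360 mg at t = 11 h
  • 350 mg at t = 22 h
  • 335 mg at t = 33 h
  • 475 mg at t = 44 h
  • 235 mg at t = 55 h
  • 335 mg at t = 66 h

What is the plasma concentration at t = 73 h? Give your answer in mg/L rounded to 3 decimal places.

287.422 mg/L

k = ln 2 / 8 = 0.08664 per h
Dose 1 (280 mg at t=0 h): 280·exp(−0.08664·73) = 0.501 mg/L
Dose 2 (360 mg at t=11 h): 360·exp(−0.08664·62) = 1.672 mg/L
Dose 3 (350 mg at t=22 h): 350·exp(−0.08664·51) = 4.217 mg/L
Dose 4 (335 mg at t=33 h): 335·exp(−0.08664·40) = 10.469 mg/L
Dose 5 (475 mg at t=44 h): 475·exp(−0.08664·29) = 38.500 mg/L
Dose 6 (235 mg at t=55 h): 235·exp(−0.08664·18) = 49.403 mg/L
Dose 7 (335 mg at t=66 h): 335·exp(−0.08664·7) = 182.660 mg/L
C(73) = 0.501 + 1.672 + 4.217 + 10.469 + 38.500 + 49.403 + 182.660 = 287.422 mg/L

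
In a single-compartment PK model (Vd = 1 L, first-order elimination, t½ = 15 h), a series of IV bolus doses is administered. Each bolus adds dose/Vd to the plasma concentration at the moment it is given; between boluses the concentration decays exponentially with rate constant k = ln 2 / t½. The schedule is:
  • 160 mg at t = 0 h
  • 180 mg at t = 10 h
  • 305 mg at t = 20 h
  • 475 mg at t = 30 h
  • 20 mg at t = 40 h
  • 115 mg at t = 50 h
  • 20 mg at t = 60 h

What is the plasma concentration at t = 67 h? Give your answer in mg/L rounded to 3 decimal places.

213.490 mg/L

k = ln 2 / 15 = 0.04621 per h
Dose 1 (160 mg at t=0 h): 160·exp(−0.04621·67) = 7.236 mg/L
Dose 2 (180 mg at t=10 h): 180·exp(−0.04621·57) = 12.923 mg/L
Dose 3 (305 mg at t=20 h): 305·exp(−0.04621·47) = 34.759 mg/L
Dose 4 (475 mg at t=30 h): 475·exp(−0.04621·37) = 85.932 mg/L
Dose 5 (20 mg at t=40 h): 20·exp(−0.04621·27) = 5.743 mg/L
Dose 6 (115 mg at t=50 h): 115·exp(−0.04621·17) = 52.424 mg/L
Dose 7 (20 mg at t=60 h): 20·exp(−0.04621·7) = 14.473 mg/L
C(67) = 7.236 + 12.923 + 34.759 + 85.932 + 5.743 + 52.424 + 14.473 = 213.490 mg/L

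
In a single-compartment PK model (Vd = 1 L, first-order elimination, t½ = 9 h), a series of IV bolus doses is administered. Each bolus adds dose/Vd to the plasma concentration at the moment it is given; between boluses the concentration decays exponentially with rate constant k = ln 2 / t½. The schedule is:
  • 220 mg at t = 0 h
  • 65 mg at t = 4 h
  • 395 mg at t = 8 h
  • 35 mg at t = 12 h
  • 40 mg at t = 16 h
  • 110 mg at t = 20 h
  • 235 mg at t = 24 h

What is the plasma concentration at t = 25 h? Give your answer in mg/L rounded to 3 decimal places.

k = ln 2 / 9 = 0.07702 per h
Dose 1 (220 mg at t=0 h): 220·exp(−0.07702·25) = 32.080 mg/L
Dose 2 (65 mg at t=4 h): 65·exp(−0.07702·21) = 12.898 mg/L
Dose 3 (395 mg at t=8 h): 395·exp(−0.07702·17) = 106.656 mg/L
Dose 4 (35 mg at t=12 h): 35·exp(−0.07702·13) = 12.860 mg/L
Dose 5 (40 mg at t=16 h): 40·exp(−0.07702·9) = 20.000 mg/L
Dose 6 (110 mg at t=20 h): 110·exp(−0.07702·5) = 74.843 mg/L
Dose 7 (235 mg at t=24 h): 235·exp(−0.07702·1) = 217.581 mg/L
C(25) = 32.080 + 12.898 + 106.656 + 12.860 + 20.000 + 74.843 + 217.581 = 476.917 mg/L

476.917 mg/L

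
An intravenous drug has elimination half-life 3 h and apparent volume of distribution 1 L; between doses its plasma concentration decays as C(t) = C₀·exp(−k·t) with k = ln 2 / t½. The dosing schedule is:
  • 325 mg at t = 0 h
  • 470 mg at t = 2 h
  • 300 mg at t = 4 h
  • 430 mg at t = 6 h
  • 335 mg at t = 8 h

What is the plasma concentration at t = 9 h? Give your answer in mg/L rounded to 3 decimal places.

709.269 mg/L

k = ln 2 / 3 = 0.23105 per h
Dose 1 (325 mg at t=0 h): 325·exp(−0.23105·9) = 40.625 mg/L
Dose 2 (470 mg at t=2 h): 470·exp(−0.23105·7) = 93.260 mg/L
Dose 3 (300 mg at t=4 h): 300·exp(−0.23105·5) = 94.494 mg/L
Dose 4 (430 mg at t=6 h): 430·exp(−0.23105·3) = 215.000 mg/L
Dose 5 (335 mg at t=8 h): 335·exp(−0.23105·1) = 265.890 mg/L
C(9) = 40.625 + 93.260 + 94.494 + 215.000 + 265.890 = 709.269 mg/L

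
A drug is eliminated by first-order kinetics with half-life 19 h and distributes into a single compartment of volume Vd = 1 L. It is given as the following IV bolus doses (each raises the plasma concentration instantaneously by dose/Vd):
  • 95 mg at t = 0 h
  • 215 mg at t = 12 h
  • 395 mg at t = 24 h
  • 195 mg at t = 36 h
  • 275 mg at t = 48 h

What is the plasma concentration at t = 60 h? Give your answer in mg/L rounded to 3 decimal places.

k = ln 2 / 19 = 0.03648 per h
Dose 1 (95 mg at t=0 h): 95·exp(−0.03648·60) = 10.644 mg/L
Dose 2 (215 mg at t=12 h): 215·exp(−0.03648·48) = 37.320 mg/L
Dose 3 (395 mg at t=24 h): 395·exp(−0.03648·36) = 106.224 mg/L
Dose 4 (195 mg at t=36 h): 195·exp(−0.03648·24) = 81.243 mg/L
Dose 5 (275 mg at t=48 h): 275·exp(−0.03648·12) = 177.504 mg/L
C(60) = 10.644 + 37.320 + 106.224 + 81.243 + 177.504 = 412.936 mg/L

412.936 mg/L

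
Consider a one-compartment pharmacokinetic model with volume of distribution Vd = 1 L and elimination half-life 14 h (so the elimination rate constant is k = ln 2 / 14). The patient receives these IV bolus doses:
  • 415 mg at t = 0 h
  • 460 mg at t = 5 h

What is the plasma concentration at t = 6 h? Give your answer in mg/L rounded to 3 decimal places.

746.124 mg/L

k = ln 2 / 14 = 0.04951 per h
Dose 1 (415 mg at t=0 h): 415·exp(−0.04951·6) = 308.344 mg/L
Dose 2 (460 mg at t=5 h): 460·exp(−0.04951·1) = 437.780 mg/L
C(6) = 308.344 + 437.780 = 746.124 mg/L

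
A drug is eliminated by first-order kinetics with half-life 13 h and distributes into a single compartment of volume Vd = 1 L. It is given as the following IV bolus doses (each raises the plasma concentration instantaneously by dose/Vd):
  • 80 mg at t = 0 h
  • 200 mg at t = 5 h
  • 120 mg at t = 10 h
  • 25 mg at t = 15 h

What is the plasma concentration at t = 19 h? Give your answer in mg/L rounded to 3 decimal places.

k = ln 2 / 13 = 0.05332 per h
Dose 1 (80 mg at t=0 h): 80·exp(−0.05332·19) = 29.048 mg/L
Dose 2 (200 mg at t=5 h): 200·exp(−0.05332·14) = 94.808 mg/L
Dose 3 (120 mg at t=10 h): 120·exp(−0.05332·9) = 74.264 mg/L
Dose 4 (25 mg at t=15 h): 25·exp(−0.05332·4) = 20.198 mg/L
C(19) = 29.048 + 94.808 + 74.264 + 20.198 = 218.318 mg/L

218.318 mg/L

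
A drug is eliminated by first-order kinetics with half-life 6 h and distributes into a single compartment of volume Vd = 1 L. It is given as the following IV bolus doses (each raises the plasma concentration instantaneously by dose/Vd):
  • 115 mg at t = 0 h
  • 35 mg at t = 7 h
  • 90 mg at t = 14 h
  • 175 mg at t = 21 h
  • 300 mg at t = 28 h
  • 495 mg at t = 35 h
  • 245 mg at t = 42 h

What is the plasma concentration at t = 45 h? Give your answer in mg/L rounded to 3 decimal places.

k = ln 2 / 6 = 0.11552 per h
Dose 1 (115 mg at t=0 h): 115·exp(−0.11552·45) = 0.635 mg/L
Dose 2 (35 mg at t=7 h): 35·exp(−0.11552·38) = 0.434 mg/L
Dose 3 (90 mg at t=14 h): 90·exp(−0.11552·31) = 2.506 mg/L
Dose 4 (175 mg at t=21 h): 175·exp(−0.11552·24) = 10.938 mg/L
Dose 5 (300 mg at t=28 h): 300·exp(−0.11552·17) = 42.092 mg/L
Dose 6 (495 mg at t=35 h): 495·exp(−0.11552·10) = 155.915 mg/L
Dose 7 (245 mg at t=42 h): 245·exp(−0.11552·3) = 173.241 mg/L
C(45) = 0.635 + 0.434 + 2.506 + 10.938 + 42.092 + 155.915 + 173.241 = 385.761 mg/L

385.761 mg/L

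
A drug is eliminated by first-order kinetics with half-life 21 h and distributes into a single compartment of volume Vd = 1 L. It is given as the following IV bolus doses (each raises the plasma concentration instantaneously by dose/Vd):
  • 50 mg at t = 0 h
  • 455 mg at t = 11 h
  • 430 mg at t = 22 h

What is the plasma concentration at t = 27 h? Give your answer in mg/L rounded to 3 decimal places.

653.411 mg/L

k = ln 2 / 21 = 0.03301 per h
Dose 1 (50 mg at t=0 h): 50·exp(−0.03301·27) = 20.508 mg/L
Dose 2 (455 mg at t=11 h): 455·exp(−0.03301·16) = 268.321 mg/L
Dose 3 (430 mg at t=22 h): 430·exp(−0.03301·5) = 364.582 mg/L
C(27) = 20.508 + 268.321 + 364.582 = 653.411 mg/L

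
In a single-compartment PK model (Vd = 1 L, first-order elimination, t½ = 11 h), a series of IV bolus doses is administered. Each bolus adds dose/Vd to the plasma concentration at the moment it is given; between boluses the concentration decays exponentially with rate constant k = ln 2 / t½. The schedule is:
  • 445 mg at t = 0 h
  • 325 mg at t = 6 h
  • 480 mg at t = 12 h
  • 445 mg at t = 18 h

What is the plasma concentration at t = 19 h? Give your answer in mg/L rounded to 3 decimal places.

k = ln 2 / 11 = 0.06301 per h
Dose 1 (445 mg at t=0 h): 445·exp(−0.06301·19) = 134.400 mg/L
Dose 2 (325 mg at t=6 h): 325·exp(−0.06301·13) = 143.259 mg/L
Dose 3 (480 mg at t=12 h): 480·exp(−0.06301·7) = 308.800 mg/L
Dose 4 (445 mg at t=18 h): 445·exp(−0.06301·1) = 417.824 mg/L
C(19) = 134.400 + 143.259 + 308.800 + 417.824 = 1004.282 mg/L

1004.282 mg/L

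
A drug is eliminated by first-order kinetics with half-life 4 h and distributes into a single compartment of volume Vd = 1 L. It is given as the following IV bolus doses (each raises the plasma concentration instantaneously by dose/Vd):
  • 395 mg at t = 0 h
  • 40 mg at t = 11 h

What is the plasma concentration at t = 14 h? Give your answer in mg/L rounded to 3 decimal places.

58.698 mg/L

k = ln 2 / 4 = 0.17329 per h
Dose 1 (395 mg at t=0 h): 395·exp(−0.17329·14) = 34.913 mg/L
Dose 2 (40 mg at t=11 h): 40·exp(−0.17329·3) = 23.784 mg/L
C(14) = 34.913 + 23.784 = 58.698 mg/L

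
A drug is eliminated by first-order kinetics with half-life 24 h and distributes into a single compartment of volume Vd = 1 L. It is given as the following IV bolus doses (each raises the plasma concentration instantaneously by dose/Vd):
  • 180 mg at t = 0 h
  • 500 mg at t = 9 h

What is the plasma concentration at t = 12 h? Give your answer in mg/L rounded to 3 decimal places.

585.781 mg/L

k = ln 2 / 24 = 0.02888 per h
Dose 1 (180 mg at t=0 h): 180·exp(−0.02888·12) = 127.279 mg/L
Dose 2 (500 mg at t=9 h): 500·exp(−0.02888·3) = 458.502 mg/L
C(12) = 127.279 + 458.502 = 585.781 mg/L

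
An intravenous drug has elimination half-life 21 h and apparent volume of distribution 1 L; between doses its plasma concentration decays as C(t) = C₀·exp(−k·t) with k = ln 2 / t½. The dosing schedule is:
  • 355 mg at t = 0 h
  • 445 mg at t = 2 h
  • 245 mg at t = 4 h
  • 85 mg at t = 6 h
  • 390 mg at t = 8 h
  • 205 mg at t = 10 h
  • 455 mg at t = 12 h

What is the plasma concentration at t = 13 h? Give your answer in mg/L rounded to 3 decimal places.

1746.719 mg/L

k = ln 2 / 21 = 0.03301 per h
Dose 1 (355 mg at t=0 h): 355·exp(−0.03301·13) = 231.141 mg/L
Dose 2 (445 mg at t=2 h): 445·exp(−0.03301·11) = 309.512 mg/L
Dose 3 (245 mg at t=4 h): 245·exp(−0.03301·9) = 182.034 mg/L
Dose 4 (85 mg at t=6 h): 85·exp(−0.03301·7) = 67.465 mg/L
Dose 5 (390 mg at t=8 h): 390·exp(−0.03301·5) = 330.667 mg/L
Dose 6 (205 mg at t=10 h): 205·exp(−0.03301·3) = 185.673 mg/L
Dose 7 (455 mg at t=12 h): 455·exp(−0.03301·1) = 440.227 mg/L
C(13) = 231.141 + 309.512 + 182.034 + 67.465 + 330.667 + 185.673 + 440.227 = 1746.719 mg/L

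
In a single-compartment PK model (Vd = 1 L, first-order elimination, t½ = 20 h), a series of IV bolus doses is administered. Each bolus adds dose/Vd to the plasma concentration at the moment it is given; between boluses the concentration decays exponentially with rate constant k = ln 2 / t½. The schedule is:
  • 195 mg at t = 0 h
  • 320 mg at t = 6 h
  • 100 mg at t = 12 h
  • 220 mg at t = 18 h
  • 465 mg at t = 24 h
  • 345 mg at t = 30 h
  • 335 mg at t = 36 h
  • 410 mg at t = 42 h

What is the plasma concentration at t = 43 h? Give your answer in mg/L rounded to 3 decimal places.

k = ln 2 / 20 = 0.03466 per h
Dose 1 (195 mg at t=0 h): 195·exp(−0.03466·43) = 43.936 mg/L
Dose 2 (320 mg at t=6 h): 320·exp(−0.03466·37) = 88.766 mg/L
Dose 3 (100 mg at t=12 h): 100·exp(−0.03466·31) = 34.151 mg/L
Dose 4 (220 mg at t=18 h): 220·exp(−0.03466·25) = 92.499 mg/L
Dose 5 (465 mg at t=24 h): 465·exp(−0.03466·19) = 240.699 mg/L
Dose 6 (345 mg at t=30 h): 345·exp(−0.03466·13) = 219.862 mg/L
Dose 7 (335 mg at t=36 h): 335·exp(−0.03466·7) = 262.836 mg/L
Dose 8 (410 mg at t=42 h): 410·exp(−0.03466·1) = 396.034 mg/L
C(43) = 43.936 + 88.766 + 34.151 + 92.499 + 240.699 + 219.862 + 262.836 + 396.034 = 1378.782 mg/L

1378.782 mg/L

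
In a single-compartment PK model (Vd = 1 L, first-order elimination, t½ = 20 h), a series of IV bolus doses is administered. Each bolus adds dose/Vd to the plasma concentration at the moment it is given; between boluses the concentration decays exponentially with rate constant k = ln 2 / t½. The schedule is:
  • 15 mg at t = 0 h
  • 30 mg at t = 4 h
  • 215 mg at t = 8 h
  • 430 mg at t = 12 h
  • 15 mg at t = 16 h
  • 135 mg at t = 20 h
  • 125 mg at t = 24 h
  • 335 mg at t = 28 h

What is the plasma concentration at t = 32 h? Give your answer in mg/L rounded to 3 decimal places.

k = ln 2 / 20 = 0.03466 per h
Dose 1 (15 mg at t=0 h): 15·exp(−0.03466·32) = 4.948 mg/L
Dose 2 (30 mg at t=4 h): 30·exp(−0.03466·28) = 11.368 mg/L
Dose 3 (215 mg at t=8 h): 215·exp(−0.03466·24) = 93.584 mg/L
Dose 4 (430 mg at t=12 h): 430·exp(−0.03466·20) = 215.000 mg/L
Dose 5 (15 mg at t=16 h): 15·exp(−0.03466·16) = 8.615 mg/L
Dose 6 (135 mg at t=20 h): 135·exp(−0.03466·12) = 89.067 mg/L
Dose 7 (125 mg at t=24 h): 125·exp(−0.03466·8) = 94.732 mg/L
Dose 8 (335 mg at t=28 h): 335·exp(−0.03466·4) = 291.634 mg/L
C(32) = 4.948 + 11.368 + 93.584 + 215.000 + 8.615 + 89.067 + 94.732 + 291.634 = 808.949 mg/L

808.949 mg/L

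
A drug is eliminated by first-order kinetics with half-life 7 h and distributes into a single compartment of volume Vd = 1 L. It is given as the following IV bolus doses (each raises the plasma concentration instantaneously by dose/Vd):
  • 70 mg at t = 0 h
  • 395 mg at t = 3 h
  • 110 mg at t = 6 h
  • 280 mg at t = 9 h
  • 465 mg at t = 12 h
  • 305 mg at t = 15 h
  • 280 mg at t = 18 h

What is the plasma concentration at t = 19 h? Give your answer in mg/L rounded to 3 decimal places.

917.409 mg/L

k = ln 2 / 7 = 0.09902 per h
Dose 1 (70 mg at t=0 h): 70·exp(−0.09902·19) = 10.666 mg/L
Dose 2 (395 mg at t=3 h): 395·exp(−0.09902·16) = 81.008 mg/L
Dose 3 (110 mg at t=6 h): 110·exp(−0.09902·13) = 30.362 mg/L
Dose 4 (280 mg at t=9 h): 280·exp(−0.09902·10) = 104.020 mg/L
Dose 5 (465 mg at t=12 h): 465·exp(−0.09902·7) = 232.500 mg/L
Dose 6 (305 mg at t=15 h): 305·exp(−0.09902·4) = 205.250 mg/L
Dose 7 (280 mg at t=18 h): 280·exp(−0.09902·1) = 253.603 mg/L
C(19) = 10.666 + 81.008 + 30.362 + 104.020 + 232.500 + 205.250 + 253.603 = 917.409 mg/L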